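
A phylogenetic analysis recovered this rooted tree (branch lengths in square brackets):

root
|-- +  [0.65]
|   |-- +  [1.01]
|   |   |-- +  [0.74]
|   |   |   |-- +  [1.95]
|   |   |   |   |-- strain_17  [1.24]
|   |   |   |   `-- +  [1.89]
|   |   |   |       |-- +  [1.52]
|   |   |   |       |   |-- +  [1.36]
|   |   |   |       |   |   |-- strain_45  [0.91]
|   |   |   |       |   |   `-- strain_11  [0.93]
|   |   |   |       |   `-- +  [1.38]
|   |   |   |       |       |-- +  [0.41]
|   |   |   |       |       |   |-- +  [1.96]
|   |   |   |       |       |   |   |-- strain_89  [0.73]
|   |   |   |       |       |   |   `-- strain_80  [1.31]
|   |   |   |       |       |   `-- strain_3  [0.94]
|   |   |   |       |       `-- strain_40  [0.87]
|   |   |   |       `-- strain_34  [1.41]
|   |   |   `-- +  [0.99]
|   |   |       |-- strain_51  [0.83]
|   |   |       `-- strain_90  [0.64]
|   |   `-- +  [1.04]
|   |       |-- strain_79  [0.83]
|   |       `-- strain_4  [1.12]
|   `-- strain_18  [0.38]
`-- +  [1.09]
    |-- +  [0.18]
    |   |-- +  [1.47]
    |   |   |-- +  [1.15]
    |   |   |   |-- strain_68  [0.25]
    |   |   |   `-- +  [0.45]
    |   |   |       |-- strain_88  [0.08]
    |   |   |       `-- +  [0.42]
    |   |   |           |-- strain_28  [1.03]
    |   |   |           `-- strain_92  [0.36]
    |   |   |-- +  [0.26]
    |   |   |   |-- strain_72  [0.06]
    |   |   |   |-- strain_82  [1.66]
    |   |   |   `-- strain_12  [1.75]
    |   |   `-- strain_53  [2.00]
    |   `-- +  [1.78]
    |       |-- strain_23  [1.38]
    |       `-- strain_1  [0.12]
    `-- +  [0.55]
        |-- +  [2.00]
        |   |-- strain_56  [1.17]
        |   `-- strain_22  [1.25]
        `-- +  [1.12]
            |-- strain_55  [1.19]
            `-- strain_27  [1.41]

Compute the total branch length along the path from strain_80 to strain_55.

The path runs strain_80 → … → MRCA → … → strain_55; the MRCA is the root of the tree.
Branch lengths along that path: 1.31 + 1.96 + 0.41 + 1.38 + 1.52 + 1.89 + 1.95 + 0.74 + 1.01 + 0.65 + 1.09 + 0.55 + 1.12 + 1.19 = 16.77.

16.77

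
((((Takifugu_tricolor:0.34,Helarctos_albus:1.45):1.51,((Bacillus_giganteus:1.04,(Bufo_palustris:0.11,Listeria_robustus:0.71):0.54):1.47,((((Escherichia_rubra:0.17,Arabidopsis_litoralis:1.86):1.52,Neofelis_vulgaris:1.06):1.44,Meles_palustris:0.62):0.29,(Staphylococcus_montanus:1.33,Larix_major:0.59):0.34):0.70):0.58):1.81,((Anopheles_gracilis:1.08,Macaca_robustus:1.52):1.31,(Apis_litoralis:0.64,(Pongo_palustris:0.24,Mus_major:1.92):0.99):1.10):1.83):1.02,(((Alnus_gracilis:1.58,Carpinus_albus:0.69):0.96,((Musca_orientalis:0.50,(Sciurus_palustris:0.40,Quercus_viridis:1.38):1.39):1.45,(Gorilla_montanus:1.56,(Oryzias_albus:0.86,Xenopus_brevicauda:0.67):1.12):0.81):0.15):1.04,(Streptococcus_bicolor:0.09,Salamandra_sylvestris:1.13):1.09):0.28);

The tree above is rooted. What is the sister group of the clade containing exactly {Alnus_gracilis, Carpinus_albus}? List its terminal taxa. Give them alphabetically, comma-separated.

Gorilla_montanus, Musca_orientalis, Oryzias_albus, Quercus_viridis, Sciurus_palustris, Xenopus_brevicauda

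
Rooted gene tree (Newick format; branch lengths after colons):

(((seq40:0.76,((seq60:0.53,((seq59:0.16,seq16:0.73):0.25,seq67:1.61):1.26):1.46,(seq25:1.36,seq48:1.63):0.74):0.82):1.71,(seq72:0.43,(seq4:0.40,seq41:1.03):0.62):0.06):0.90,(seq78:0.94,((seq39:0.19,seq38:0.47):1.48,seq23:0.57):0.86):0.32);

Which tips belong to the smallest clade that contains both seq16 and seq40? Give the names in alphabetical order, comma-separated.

Tracing seq16: it sits inside (seq59,seq16).
Tracing seq40: it sits inside (seq40,((seq60,((seq59,seq16),seq67)),(seq25,seq48))).
The smallest clade enclosing both is (seq40,((seq60,((seq59,seq16),seq67)),(seq25,seq48))); the answer is its 7 terminal taxa in alphabetical order.

seq16, seq25, seq40, seq48, seq59, seq60, seq67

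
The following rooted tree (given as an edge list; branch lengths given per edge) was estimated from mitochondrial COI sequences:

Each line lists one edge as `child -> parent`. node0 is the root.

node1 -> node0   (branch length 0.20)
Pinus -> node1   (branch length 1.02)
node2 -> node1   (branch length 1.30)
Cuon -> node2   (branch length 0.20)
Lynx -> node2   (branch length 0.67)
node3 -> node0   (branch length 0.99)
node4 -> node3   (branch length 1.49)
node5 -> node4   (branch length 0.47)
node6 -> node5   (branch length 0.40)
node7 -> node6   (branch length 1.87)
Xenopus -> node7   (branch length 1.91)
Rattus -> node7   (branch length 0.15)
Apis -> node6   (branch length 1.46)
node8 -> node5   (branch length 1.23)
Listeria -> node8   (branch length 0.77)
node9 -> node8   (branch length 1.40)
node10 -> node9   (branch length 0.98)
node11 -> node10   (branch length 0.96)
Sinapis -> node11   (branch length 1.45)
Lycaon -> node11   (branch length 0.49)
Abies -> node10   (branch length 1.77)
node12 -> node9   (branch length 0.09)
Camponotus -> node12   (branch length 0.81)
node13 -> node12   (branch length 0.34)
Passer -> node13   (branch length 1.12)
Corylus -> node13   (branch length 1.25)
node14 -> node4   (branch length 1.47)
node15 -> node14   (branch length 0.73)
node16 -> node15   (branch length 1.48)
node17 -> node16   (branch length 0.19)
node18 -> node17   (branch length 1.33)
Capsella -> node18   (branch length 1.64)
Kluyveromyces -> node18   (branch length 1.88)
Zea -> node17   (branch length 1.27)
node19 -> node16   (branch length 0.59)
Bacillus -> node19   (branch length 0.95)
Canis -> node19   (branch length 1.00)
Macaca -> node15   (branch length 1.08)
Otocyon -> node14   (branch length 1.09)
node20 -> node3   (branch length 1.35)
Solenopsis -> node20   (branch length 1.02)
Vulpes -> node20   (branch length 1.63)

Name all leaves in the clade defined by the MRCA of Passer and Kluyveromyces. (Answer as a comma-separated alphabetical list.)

Abies, Apis, Bacillus, Camponotus, Canis, Capsella, Corylus, Kluyveromyces, Listeria, Lycaon, Macaca, Otocyon, Passer, Rattus, Sinapis, Xenopus, Zea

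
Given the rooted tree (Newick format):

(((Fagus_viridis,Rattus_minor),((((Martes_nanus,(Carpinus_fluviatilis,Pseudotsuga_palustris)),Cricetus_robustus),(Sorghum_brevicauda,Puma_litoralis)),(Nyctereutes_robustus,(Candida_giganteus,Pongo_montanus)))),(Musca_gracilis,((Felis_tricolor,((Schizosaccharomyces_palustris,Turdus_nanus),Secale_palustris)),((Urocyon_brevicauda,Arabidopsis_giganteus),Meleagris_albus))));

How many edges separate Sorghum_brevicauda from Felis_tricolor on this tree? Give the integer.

The MRCA of Sorghum_brevicauda and Felis_tricolor is the root of the tree.
From Sorghum_brevicauda up to that node: 5 branches. From Felis_tricolor up to the same node: 4 branches. Total: 5 + 4 = 9.

9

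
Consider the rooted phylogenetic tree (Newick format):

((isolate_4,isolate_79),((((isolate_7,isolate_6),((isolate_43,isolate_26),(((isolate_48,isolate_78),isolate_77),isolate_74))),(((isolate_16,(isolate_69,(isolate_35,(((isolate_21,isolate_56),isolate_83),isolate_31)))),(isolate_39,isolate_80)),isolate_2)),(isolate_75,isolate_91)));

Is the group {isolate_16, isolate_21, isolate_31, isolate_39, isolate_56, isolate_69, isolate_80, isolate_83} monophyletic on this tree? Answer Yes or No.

No

The MRCA of the listed taxa subtends ((isolate_16,(isolate_69,(isolate_35,(((isolate_21,isolate_56),isolate_83),isolate_31)))),(isolate_39,isolate_80)).
That clade also contains isolate_35, which is not in the proposed group, so the group is not monophyletic.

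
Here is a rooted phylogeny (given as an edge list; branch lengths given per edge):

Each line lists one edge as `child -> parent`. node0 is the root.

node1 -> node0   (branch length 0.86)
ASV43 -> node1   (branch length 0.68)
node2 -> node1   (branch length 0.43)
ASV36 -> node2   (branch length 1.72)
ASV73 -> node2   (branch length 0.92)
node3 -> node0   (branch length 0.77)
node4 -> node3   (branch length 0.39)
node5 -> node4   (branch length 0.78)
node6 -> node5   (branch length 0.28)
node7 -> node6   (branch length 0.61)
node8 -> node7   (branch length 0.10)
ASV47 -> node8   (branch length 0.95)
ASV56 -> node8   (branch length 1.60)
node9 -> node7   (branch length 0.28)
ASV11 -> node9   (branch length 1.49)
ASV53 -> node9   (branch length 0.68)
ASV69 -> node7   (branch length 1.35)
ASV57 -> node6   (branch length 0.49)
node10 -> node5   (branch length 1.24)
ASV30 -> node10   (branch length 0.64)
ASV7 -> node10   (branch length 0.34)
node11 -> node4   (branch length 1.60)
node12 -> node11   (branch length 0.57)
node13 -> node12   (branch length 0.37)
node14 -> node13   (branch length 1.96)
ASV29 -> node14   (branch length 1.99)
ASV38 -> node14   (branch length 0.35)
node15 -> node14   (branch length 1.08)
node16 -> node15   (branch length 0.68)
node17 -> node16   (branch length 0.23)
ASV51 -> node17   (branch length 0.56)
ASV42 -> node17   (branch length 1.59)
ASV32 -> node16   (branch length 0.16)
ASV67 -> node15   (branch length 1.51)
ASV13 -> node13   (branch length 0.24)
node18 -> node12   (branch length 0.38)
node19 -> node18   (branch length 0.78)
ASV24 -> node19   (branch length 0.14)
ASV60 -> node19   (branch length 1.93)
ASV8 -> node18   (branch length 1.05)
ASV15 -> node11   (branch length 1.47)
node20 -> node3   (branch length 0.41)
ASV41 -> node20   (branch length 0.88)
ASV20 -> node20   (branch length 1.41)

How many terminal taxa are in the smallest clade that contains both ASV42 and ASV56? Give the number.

19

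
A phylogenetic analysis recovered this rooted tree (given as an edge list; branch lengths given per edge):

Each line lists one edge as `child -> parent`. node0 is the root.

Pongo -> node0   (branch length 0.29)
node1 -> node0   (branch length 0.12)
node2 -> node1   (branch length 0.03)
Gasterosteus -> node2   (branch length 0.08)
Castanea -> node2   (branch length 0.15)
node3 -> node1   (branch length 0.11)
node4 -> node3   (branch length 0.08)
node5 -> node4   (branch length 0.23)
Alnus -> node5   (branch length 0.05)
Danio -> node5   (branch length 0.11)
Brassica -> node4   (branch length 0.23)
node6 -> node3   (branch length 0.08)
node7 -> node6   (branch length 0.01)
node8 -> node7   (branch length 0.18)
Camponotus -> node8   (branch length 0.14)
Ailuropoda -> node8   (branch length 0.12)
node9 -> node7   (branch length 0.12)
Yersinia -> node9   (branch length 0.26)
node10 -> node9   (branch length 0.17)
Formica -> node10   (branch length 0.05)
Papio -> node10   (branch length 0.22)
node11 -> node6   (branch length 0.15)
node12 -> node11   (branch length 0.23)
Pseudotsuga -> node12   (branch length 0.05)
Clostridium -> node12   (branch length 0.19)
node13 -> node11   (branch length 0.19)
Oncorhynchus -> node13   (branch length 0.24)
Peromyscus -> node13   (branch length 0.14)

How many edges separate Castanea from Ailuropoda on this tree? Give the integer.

The MRCA of Castanea and Ailuropoda is the node subtending ((Gasterosteus,Castanea),(((Alnus,Danio),Brassica),(((Camponotus,Ailuropoda),(Yersinia,(Formica,Papio))),((Pseudotsuga,Clostridium),(Oncorhynchus,Peromyscus))))).
From Castanea up to that node: 2 branches. From Ailuropoda up to the same node: 5 branches. Total: 2 + 5 = 7.

7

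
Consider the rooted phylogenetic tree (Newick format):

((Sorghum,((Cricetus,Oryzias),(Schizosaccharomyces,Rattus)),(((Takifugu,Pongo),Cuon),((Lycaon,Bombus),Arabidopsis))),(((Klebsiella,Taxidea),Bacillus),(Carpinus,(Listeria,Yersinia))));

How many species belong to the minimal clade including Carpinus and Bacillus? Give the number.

6

The MRCA of Carpinus and Bacillus is the node subtending (((Klebsiella,Taxidea),Bacillus),(Carpinus,(Listeria,Yersinia))).
That clade contains 6 terminal taxa: Bacillus, Carpinus, Klebsiella, Listeria, Taxidea, Yersinia.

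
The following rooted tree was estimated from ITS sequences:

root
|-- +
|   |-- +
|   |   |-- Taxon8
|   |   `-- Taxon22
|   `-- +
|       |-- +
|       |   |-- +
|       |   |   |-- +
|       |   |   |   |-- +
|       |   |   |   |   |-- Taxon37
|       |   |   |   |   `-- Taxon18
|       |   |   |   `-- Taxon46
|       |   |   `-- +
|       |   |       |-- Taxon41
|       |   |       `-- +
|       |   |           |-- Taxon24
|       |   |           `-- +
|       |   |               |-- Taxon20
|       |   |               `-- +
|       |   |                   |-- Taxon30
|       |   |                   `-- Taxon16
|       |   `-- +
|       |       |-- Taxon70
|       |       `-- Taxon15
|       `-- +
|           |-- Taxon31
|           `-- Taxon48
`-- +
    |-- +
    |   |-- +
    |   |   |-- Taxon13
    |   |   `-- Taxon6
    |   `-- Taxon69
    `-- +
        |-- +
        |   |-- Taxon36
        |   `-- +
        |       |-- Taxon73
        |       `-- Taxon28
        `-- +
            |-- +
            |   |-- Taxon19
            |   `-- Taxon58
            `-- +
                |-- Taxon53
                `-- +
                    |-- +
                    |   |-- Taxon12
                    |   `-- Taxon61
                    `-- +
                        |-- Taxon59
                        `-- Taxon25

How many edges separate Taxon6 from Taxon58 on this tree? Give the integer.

7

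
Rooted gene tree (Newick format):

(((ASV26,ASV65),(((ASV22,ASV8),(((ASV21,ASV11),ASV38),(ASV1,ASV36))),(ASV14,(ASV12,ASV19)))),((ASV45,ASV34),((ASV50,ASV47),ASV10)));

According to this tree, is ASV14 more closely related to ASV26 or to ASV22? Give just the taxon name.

ASV22

The MRCA of ASV14 and ASV22 subtends (((ASV22,ASV8),(((ASV21,ASV11),ASV38),(ASV1,ASV36))),(ASV14,(ASV12,ASV19))) (10 taxa).
The MRCA of ASV14 and ASV26 subtends ((ASV26,ASV65),(((ASV22,ASV8),(((ASV21,ASV11),ASV38),(ASV1,ASV36))),(ASV14,(ASV12,ASV19)))) (12 taxa).
The first is nested inside the second, so ASV14 shares a more recent common ancestor with ASV22.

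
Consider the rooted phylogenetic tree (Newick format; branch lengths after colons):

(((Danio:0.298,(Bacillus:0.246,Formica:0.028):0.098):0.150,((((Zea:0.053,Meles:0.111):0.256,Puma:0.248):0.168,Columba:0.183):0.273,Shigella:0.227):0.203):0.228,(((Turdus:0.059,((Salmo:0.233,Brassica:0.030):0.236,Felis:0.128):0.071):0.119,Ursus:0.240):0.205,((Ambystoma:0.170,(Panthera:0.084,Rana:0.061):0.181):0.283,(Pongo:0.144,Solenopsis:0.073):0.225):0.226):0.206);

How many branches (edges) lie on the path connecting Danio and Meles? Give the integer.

7

The MRCA of Danio and Meles is the node subtending ((Danio,(Bacillus,Formica)),((((Zea,Meles),Puma),Columba),Shigella)).
From Danio up to that node: 2 branches. From Meles up to the same node: 5 branches. Total: 2 + 5 = 7.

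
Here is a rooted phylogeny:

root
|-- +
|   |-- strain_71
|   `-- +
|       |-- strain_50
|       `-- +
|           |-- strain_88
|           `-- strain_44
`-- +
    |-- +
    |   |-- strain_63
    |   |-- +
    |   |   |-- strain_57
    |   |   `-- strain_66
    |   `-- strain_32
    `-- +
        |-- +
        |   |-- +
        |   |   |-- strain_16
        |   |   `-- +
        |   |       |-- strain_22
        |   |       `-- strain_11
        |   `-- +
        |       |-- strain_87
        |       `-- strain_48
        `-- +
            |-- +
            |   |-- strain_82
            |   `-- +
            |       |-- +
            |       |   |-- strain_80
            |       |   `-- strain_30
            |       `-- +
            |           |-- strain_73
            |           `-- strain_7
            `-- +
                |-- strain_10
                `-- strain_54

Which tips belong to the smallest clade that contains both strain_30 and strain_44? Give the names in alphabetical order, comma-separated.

Tracing strain_30: it sits inside (strain_80,strain_30).
Tracing strain_44: it sits inside (strain_88,strain_44).
The smallest clade enclosing both is the whole tree (their MRCA is the root), so the answer is all 20 tips in alphabetical order.

strain_10, strain_11, strain_16, strain_22, strain_30, strain_32, strain_44, strain_48, strain_50, strain_54, strain_57, strain_63, strain_66, strain_7, strain_71, strain_73, strain_80, strain_82, strain_87, strain_88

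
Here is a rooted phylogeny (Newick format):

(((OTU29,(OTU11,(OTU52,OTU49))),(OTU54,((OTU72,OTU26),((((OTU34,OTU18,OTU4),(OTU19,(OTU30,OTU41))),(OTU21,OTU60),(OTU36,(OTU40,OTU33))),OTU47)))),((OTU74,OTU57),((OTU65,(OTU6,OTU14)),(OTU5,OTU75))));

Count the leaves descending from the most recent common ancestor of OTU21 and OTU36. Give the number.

The MRCA of OTU21 and OTU36 is the node subtending (((OTU34,OTU18,OTU4),(OTU19,(OTU30,OTU41))),(OTU21,OTU60),(OTU36,(OTU40,OTU33))).
That clade contains 11 terminal taxa: OTU18, OTU19, OTU21, OTU30, OTU33, OTU34, OTU36, OTU4, OTU40, OTU41, OTU60.

11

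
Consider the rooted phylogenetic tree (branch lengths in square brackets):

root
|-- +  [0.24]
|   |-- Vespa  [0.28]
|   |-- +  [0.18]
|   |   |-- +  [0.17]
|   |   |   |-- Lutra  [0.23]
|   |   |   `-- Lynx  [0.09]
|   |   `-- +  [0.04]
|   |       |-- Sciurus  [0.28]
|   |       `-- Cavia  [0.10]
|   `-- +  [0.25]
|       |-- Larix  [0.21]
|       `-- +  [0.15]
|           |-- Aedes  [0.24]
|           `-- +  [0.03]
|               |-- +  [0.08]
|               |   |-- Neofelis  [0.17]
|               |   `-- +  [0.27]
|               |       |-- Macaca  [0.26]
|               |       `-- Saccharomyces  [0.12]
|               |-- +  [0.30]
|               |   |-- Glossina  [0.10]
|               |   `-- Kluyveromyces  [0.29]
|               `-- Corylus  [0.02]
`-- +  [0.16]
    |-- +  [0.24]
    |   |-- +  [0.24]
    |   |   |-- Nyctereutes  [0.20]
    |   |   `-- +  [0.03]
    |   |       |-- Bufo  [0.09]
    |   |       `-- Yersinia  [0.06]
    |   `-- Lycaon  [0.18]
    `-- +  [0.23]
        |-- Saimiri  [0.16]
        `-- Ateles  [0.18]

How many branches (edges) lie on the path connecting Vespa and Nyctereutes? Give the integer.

6

The MRCA of Vespa and Nyctereutes is the root of the tree.
From Vespa up to that node: 2 branches. From Nyctereutes up to the same node: 4 branches. Total: 2 + 4 = 6.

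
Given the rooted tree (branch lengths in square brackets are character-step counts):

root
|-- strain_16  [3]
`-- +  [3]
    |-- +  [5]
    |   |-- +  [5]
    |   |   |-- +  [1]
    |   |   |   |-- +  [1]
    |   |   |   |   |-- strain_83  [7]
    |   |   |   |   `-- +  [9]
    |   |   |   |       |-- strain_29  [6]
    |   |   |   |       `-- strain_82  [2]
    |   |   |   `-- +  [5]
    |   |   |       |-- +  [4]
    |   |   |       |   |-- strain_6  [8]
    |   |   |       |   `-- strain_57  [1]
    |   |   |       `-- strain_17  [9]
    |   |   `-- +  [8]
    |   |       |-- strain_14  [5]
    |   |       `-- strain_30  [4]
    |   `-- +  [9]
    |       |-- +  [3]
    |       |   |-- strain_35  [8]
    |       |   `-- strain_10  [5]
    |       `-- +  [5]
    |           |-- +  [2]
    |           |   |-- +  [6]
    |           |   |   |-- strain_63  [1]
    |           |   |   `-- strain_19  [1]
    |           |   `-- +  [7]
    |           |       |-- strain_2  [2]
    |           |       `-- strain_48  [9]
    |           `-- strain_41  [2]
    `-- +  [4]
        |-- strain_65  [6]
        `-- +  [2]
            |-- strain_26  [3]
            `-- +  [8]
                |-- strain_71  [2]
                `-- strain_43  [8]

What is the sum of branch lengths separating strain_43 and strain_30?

44

The path runs strain_43 → … → MRCA → … → strain_30; the MRCA is the node subtending (((((strain_83,(strain_29,strain_82)),((strain_6,strain_57),strain_17)),(strain_14,strain_30)),((strain_35,strain_10),(((strain_63,strain_19),(strain_2,strain_48)),strain_41))),(strain_65,(strain_26,(strain_71,strain_43)))).
Branch lengths along that path: 8 + 8 + 2 + 4 + 5 + 5 + 8 + 4 = 44.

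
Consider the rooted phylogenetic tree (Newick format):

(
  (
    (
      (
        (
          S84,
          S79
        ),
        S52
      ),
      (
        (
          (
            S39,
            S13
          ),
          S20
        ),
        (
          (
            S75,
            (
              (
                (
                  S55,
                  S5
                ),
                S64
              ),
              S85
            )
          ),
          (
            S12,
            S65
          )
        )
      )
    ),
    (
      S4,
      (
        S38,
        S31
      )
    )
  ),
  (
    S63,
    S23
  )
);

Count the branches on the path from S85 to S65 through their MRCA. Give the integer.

5

The MRCA of S85 and S65 is the node subtending ((S75,(((S55,S5),S64),S85)),(S12,S65)).
From S85 up to that node: 3 branches. From S65 up to the same node: 2 branches. Total: 3 + 2 = 5.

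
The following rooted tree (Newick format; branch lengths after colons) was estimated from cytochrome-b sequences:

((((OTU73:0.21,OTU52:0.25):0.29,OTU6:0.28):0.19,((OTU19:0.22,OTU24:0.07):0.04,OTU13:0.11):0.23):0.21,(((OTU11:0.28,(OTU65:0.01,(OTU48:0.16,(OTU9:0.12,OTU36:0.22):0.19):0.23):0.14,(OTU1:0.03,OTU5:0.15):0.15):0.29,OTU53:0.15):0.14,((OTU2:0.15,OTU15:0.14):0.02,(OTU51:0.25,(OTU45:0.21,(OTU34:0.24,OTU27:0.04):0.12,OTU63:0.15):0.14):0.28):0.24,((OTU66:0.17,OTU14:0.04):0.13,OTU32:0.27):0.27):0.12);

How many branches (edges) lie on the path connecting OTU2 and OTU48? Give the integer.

8

The MRCA of OTU2 and OTU48 is the node subtending (((OTU11,(OTU65,(OTU48,(OTU9,OTU36))),(OTU1,OTU5)),OTU53),((OTU2,OTU15),(OTU51,(OTU45,(OTU34,OTU27),OTU63))),((OTU66,OTU14),OTU32)).
From OTU2 up to that node: 3 branches. From OTU48 up to the same node: 5 branches. Total: 3 + 5 = 8.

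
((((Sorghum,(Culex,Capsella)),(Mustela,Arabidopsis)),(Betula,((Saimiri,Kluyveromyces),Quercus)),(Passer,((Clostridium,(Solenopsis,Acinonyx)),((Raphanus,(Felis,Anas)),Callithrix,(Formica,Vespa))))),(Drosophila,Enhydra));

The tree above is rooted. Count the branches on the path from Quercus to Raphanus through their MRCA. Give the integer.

8

The MRCA of Quercus and Raphanus is the node subtending (((Sorghum,(Culex,Capsella)),(Mustela,Arabidopsis)),(Betula,((Saimiri,Kluyveromyces),Quercus)),(Passer,((Clostridium,(Solenopsis,Acinonyx)),((Raphanus,(Felis,Anas)),Callithrix,(Formica,Vespa))))).
From Quercus up to that node: 3 branches. From Raphanus up to the same node: 5 branches. Total: 3 + 5 = 8.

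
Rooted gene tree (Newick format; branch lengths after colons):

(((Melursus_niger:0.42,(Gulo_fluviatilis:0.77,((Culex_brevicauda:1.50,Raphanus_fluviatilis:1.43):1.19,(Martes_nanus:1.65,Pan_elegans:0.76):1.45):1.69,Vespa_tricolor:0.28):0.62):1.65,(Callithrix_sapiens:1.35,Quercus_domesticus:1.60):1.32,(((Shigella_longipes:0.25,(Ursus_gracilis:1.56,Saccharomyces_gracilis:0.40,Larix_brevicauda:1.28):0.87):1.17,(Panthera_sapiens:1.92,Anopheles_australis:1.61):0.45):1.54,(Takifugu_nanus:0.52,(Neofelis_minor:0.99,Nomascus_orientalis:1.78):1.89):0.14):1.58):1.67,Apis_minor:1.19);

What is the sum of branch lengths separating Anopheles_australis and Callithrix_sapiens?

7.85

The path runs Anopheles_australis → … → MRCA → … → Callithrix_sapiens; the MRCA is the node subtending ((Melursus_niger,(Gulo_fluviatilis,((Culex_brevicauda,Raphanus_fluviatilis),(Martes_nanus,Pan_elegans)),Vespa_tricolor)),(Callithrix_sapiens,Quercus_domesticus),(((Shigella_longipes,(Ursus_gracilis,Saccharomyces_gracilis,Larix_brevicauda)),(Panthera_sapiens,Anopheles_australis)),(Takifugu_nanus,(Neofelis_minor,Nomascus_orientalis)))).
Branch lengths along that path: 1.61 + 0.45 + 1.54 + 1.58 + 1.32 + 1.35 = 7.85.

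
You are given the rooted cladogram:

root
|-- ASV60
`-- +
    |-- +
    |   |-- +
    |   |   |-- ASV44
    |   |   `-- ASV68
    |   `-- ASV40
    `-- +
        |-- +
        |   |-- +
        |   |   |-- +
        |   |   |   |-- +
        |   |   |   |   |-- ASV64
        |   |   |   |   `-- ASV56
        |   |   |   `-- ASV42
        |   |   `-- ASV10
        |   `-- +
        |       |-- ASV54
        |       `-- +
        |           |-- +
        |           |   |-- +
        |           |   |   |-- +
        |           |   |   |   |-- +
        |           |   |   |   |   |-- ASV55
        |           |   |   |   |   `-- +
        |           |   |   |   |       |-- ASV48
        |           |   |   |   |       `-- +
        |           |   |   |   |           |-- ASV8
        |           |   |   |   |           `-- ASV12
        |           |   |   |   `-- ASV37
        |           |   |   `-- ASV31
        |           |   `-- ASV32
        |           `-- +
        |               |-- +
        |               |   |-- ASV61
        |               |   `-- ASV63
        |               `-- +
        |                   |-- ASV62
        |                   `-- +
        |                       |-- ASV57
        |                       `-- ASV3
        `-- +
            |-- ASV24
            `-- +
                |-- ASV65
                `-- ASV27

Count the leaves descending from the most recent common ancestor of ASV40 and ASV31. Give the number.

23

The MRCA of ASV40 and ASV31 is the node subtending (((ASV44,ASV68),ASV40),(((((ASV64,ASV56),ASV42),ASV10),(ASV54,(((((ASV55,(ASV48,(ASV8,ASV12))),ASV37),ASV31),ASV32),((ASV61,ASV63),(ASV62,(ASV57,ASV3)))))),(ASV24,(ASV65,ASV27)))).
That clade contains 23 terminal taxa: ASV10, ASV12, ASV24, ASV27, ASV3, ASV31, ASV32, ASV37, ASV40, ASV42, ASV44, ASV48, ASV54, ASV55, ASV56, ASV57, ASV61, ASV62, ASV63, ASV64, ASV65, ASV68, ASV8.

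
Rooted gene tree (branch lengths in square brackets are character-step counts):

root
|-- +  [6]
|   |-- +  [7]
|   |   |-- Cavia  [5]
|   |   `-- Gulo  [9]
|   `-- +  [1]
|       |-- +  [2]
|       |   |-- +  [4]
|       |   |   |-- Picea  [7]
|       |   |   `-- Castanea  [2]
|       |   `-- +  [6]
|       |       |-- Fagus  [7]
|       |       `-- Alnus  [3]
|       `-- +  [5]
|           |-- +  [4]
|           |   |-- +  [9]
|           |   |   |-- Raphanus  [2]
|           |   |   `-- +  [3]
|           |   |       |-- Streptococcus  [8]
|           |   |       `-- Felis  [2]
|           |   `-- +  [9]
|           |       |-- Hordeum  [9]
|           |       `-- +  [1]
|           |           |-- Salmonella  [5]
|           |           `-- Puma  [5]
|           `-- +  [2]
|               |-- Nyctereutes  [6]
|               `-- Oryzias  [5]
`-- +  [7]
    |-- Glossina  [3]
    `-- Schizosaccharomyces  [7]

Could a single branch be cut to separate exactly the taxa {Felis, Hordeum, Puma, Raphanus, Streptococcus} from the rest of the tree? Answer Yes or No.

No

The MRCA of the listed taxa subtends ((Raphanus,(Streptococcus,Felis)),(Hordeum,(Salmonella,Puma))).
That clade also contains Salmonella, which is not in the proposed group, so the group is not monophyletic.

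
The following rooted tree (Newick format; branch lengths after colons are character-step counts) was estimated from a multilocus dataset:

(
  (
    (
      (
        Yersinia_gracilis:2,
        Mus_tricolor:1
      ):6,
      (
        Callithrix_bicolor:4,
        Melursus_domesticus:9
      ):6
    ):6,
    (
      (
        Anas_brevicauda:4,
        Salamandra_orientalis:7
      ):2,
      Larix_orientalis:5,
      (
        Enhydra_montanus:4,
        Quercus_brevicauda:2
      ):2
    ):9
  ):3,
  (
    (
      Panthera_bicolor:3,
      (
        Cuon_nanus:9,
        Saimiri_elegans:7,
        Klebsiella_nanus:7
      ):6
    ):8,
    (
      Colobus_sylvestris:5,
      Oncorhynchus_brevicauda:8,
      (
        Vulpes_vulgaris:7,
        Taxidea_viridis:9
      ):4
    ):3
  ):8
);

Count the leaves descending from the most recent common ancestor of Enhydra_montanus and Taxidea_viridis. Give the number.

17

The MRCA of Enhydra_montanus and Taxidea_viridis is the root, so the clade is the entire tree.
That clade contains 17 terminal taxa: Anas_brevicauda, Callithrix_bicolor, Colobus_sylvestris, Cuon_nanus, Enhydra_montanus, Klebsiella_nanus, Larix_orientalis, Melursus_domesticus, Mus_tricolor, Oncorhynchus_brevicauda, Panthera_bicolor, Quercus_brevicauda, Saimiri_elegans, Salamandra_orientalis, Taxidea_viridis, Vulpes_vulgaris, Yersinia_gracilis.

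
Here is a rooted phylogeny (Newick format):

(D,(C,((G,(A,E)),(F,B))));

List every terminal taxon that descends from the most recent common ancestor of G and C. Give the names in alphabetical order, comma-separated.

Tracing G: it sits inside (G,(A,E)).
Tracing C: it sits inside (C,((G,(A,E)),(F,B))).
The smallest clade enclosing both is (C,((G,(A,E)),(F,B))); the answer is its 6 terminal taxa in alphabetical order.

A, B, C, E, F, G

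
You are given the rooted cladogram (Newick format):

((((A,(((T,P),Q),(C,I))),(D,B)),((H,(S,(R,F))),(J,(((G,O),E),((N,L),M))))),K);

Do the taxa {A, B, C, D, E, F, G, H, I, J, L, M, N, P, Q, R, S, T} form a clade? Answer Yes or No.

No

The MRCA of the listed taxa subtends (((A,(((T,P),Q),(C,I))),(D,B)),((H,(S,(R,F))),(J,(((G,O),E),((N,L),M))))).
That clade also contains O, which is not in the proposed group, so the group is not monophyletic.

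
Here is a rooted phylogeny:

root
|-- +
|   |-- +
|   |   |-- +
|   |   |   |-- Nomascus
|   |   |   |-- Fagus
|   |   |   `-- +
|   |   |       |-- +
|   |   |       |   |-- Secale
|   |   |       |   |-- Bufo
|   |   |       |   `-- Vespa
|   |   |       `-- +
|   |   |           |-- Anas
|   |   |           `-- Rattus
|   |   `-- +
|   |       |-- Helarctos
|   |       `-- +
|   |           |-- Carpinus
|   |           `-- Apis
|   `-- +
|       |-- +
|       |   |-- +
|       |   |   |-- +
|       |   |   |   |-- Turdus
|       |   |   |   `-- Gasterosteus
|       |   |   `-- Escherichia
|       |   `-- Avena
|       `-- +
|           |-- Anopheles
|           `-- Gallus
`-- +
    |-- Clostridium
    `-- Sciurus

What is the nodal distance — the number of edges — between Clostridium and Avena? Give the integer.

6

The MRCA of Clostridium and Avena is the root of the tree.
From Clostridium up to that node: 2 branches. From Avena up to the same node: 4 branches. Total: 2 + 4 = 6.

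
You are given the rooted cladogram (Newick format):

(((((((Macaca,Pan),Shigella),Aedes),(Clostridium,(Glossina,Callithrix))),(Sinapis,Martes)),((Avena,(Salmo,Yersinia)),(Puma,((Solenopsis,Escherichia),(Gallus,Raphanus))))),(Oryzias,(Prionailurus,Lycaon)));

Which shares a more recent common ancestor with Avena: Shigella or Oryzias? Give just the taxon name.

Shigella

The MRCA of Avena and Shigella subtends ((((((Macaca,Pan),Shigella),Aedes),(Clostridium,(Glossina,Callithrix))),(Sinapis,Martes)),((Avena,(Salmo,Yersinia)),(Puma,((Solenopsis,Escherichia),(Gallus,Raphanus))))) (17 taxa).
The MRCA of Avena and Oryzias is the root, subtending the entire tree (20 taxa).
The first is nested inside the second, so Avena shares a more recent common ancestor with Shigella.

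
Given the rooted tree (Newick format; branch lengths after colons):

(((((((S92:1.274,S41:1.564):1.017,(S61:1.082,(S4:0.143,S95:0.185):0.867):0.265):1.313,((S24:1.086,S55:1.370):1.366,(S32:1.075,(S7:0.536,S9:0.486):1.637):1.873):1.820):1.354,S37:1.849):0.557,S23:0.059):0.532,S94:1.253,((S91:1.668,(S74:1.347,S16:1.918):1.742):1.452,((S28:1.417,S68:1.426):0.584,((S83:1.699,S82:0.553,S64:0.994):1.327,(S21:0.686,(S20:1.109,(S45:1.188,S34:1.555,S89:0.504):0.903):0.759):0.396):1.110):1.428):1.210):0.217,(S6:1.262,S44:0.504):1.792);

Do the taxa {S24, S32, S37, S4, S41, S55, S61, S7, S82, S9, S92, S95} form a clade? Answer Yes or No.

The MRCA of the listed taxa subtends ((((((S92,S41),(S61,(S4,S95))),((S24,S55),(S32,(S7,S9)))),S37),S23),S94,((S91,(S74,S16)),((S28,S68),((S83,S82,S64),(S21,(S20,(S45,S34,S89))))))).
That clade also contains S16, S20, S21, S23, S28, S34, S45, S64, S68, S74, S83, S89, S91, S94, which are not in the proposed group, so the group is not monophyletic.

No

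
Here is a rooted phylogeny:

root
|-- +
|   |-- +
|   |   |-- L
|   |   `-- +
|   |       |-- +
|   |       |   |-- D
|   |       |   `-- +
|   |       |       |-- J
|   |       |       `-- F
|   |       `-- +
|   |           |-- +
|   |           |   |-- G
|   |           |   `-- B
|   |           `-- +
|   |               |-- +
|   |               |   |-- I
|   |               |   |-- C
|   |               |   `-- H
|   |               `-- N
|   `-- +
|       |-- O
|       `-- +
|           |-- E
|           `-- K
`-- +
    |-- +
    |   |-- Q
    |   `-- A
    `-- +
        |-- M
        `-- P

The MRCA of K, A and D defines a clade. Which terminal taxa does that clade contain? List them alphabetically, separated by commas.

A, B, C, D, E, F, G, H, I, J, K, L, M, N, O, P, Q

Tracing K: it sits inside (E,K).
Tracing A: it sits inside (Q,A).
Tracing D: it sits inside (D,(J,F)).
The smallest clade enclosing all 3 is the whole tree (their MRCA is the root), so the answer is all 17 tips in alphabetical order.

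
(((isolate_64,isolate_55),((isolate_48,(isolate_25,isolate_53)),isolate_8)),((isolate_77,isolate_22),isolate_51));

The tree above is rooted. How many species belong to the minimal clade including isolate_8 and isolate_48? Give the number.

4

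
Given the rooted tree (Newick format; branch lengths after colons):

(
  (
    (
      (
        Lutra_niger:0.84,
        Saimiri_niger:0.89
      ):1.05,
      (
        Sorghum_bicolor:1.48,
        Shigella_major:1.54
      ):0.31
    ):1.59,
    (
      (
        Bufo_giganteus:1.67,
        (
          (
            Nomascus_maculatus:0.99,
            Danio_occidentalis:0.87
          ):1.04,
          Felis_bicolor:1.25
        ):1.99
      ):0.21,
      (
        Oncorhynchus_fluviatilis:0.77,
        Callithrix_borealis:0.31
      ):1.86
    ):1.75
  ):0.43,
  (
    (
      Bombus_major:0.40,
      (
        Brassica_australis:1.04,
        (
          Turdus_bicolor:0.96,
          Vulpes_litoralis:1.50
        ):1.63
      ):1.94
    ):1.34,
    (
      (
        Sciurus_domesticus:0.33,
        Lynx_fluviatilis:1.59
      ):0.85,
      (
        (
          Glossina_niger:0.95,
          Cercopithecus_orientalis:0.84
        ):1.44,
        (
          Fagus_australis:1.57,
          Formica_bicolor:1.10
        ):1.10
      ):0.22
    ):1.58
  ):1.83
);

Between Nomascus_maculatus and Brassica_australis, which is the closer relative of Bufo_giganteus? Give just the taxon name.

Nomascus_maculatus

The MRCA of Bufo_giganteus and Nomascus_maculatus subtends (Bufo_giganteus,((Nomascus_maculatus,Danio_occidentalis),Felis_bicolor)) (4 taxa).
The MRCA of Bufo_giganteus and Brassica_australis is the root, subtending the entire tree (20 taxa).
The first is nested inside the second, so Bufo_giganteus shares a more recent common ancestor with Nomascus_maculatus.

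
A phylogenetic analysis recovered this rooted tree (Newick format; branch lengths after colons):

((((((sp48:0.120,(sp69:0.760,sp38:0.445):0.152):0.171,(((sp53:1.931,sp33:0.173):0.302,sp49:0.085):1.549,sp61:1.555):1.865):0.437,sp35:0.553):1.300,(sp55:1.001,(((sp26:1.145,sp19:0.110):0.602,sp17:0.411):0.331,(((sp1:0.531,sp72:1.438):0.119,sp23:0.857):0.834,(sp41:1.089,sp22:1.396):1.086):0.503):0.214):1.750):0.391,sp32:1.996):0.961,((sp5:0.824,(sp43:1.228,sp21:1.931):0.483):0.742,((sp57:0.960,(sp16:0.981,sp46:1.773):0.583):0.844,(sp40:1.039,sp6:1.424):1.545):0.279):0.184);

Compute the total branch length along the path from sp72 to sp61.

10.015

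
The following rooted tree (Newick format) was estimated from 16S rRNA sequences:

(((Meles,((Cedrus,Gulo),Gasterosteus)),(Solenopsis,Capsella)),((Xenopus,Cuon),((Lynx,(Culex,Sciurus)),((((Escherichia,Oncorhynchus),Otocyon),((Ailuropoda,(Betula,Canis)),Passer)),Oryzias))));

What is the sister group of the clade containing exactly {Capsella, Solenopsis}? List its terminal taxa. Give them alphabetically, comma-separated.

Cedrus, Gasterosteus, Gulo, Meles

The clade containing exactly {Capsella, Solenopsis} attaches to the tree at the node subtending ((Meles,((Cedrus,Gulo),Gasterosteus)),(Solenopsis,Capsella)).
The other lineage descending from that same node — the sister group — is (Meles,((Cedrus,Gulo),Gasterosteus)); its 4 tips in alphabetical order are the answer.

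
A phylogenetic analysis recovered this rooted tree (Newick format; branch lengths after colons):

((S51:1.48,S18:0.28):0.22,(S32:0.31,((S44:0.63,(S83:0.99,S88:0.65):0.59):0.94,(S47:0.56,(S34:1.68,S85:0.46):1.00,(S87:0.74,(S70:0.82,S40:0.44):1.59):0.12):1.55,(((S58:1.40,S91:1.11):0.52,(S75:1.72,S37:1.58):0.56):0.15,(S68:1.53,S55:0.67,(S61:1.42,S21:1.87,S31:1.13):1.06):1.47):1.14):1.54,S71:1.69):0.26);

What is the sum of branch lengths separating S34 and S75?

7.80

The path runs S34 → … → MRCA → … → S75; the MRCA is the node subtending ((S44,(S83,S88)),(S47,(S34,S85),(S87,(S70,S40))),(((S58,S91),(S75,S37)),(S68,S55,(S61,S21,S31)))).
Branch lengths along that path: 1.68 + 1.00 + 1.55 + 1.14 + 0.15 + 0.56 + 1.72 = 7.80.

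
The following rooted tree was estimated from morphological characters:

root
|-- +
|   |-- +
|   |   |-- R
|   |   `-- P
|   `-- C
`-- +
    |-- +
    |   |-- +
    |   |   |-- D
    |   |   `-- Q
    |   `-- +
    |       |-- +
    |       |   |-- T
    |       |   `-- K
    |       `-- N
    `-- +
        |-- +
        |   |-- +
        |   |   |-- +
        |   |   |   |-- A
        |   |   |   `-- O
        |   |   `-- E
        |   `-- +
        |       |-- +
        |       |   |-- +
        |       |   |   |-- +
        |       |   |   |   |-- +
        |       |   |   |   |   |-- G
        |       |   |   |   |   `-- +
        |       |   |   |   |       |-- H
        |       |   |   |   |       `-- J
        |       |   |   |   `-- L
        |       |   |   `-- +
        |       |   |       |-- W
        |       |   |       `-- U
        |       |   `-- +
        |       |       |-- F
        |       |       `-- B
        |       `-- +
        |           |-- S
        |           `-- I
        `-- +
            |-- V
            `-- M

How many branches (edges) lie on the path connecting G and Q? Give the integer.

11

The MRCA of G and Q is the node subtending (((D,Q),((T,K),N)),((((A,O),E),(((((G,(H,J)),L),(W,U)),(F,B)),(S,I))),(V,M))).
From G up to that node: 8 branches. From Q up to the same node: 3 branches. Total: 8 + 3 = 11.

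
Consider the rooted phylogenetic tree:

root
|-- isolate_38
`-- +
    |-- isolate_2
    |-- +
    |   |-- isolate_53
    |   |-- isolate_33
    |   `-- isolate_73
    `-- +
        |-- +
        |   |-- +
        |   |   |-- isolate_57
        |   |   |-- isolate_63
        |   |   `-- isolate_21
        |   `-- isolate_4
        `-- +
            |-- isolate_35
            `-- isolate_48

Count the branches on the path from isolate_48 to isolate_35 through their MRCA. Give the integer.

2

The MRCA of isolate_48 and isolate_35 is the node subtending (isolate_35,isolate_48).
From isolate_48 up to that node: 1 branch. From isolate_35 up to the same node: 1 branch. Total: 1 + 1 = 2.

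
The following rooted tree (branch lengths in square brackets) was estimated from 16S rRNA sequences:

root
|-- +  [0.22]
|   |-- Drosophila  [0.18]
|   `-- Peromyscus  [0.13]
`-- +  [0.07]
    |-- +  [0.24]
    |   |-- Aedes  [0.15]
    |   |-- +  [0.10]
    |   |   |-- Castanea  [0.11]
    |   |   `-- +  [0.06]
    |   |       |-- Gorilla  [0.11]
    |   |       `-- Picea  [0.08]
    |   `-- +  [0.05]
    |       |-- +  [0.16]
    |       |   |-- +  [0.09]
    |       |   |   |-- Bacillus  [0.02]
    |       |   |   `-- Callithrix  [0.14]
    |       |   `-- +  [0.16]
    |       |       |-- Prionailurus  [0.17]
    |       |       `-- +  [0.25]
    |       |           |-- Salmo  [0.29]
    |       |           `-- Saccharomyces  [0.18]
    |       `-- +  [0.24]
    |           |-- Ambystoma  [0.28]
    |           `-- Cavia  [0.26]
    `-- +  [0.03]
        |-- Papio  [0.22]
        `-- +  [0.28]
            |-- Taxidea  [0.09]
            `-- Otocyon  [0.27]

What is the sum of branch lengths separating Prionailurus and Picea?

0.78

The path runs Prionailurus → … → MRCA → … → Picea; the MRCA is the node subtending (Aedes,(Castanea,(Gorilla,Picea)),(((Bacillus,Callithrix),(Prionailurus,(Salmo,Saccharomyces))),(Ambystoma,Cavia))).
Branch lengths along that path: 0.17 + 0.16 + 0.16 + 0.05 + 0.10 + 0.06 + 0.08 = 0.78.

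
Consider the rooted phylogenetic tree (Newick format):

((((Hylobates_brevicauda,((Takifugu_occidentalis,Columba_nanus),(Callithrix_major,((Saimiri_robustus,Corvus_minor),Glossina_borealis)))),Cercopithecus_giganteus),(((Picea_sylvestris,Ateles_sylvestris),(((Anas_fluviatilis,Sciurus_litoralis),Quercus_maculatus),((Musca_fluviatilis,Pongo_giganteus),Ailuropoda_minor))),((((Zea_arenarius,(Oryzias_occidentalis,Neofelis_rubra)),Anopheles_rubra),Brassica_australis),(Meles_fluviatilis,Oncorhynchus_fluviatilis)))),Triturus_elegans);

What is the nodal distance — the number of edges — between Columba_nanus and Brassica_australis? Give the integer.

9

The MRCA of Columba_nanus and Brassica_australis is the node subtending (((Hylobates_brevicauda,((Takifugu_occidentalis,Columba_nanus),(Callithrix_major,((Saimiri_robustus,Corvus_minor),Glossina_borealis)))),Cercopithecus_giganteus),(((Picea_sylvestris,Ateles_sylvestris),(((Anas_fluviatilis,Sciurus_litoralis),Quercus_maculatus),((Musca_fluviatilis,Pongo_giganteus),Ailuropoda_minor))),((((Zea_arenarius,(Oryzias_occidentalis,Neofelis_rubra)),Anopheles_rubra),Brassica_australis),(Meles_fluviatilis,Oncorhynchus_fluviatilis)))).
From Columba_nanus up to that node: 5 branches. From Brassica_australis up to the same node: 4 branches. Total: 5 + 4 = 9.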